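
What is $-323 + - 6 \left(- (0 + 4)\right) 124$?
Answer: $2653$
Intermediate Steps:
$-323 + - 6 \left(- (0 + 4)\right) 124 = -323 + - 6 \left(\left(-1\right) 4\right) 124 = -323 + \left(-6\right) \left(-4\right) 124 = -323 + 24 \cdot 124 = -323 + 2976 = 2653$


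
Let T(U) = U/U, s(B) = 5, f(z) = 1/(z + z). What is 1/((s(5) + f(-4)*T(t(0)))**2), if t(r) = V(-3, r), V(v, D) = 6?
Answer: 64/1521 ≈ 0.042078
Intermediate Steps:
f(z) = 1/(2*z)
t(r) = 6
T(U) = 1
1/((s(5) + f(-4)*T(t(0)))**2) = 1/((5 + ((1/2)/(-4))*1)**2) = 1/((5 + ((1/2)*(-1/4))*1)**2) = 1/((5 - 1/8*1)**2) = 1/((5 - 1/8)**2) = 1/((39/8)**2) = 1/(1521/64) = 64/1521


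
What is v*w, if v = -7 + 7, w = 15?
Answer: 0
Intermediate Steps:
v = 0
v*w = 0*15 = 0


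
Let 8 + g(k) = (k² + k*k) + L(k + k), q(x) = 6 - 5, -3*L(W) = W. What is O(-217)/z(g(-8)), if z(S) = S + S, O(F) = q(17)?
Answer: 3/752 ≈ 0.0039894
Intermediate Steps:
L(W) = -W/3
q(x) = 1
O(F) = 1
g(k) = -8 + 2*k² - 2*k/3 (g(k) = -8 + ((k² + k*k) - (k + k)/3) = -8 + ((k² + k²) - 2*k/3) = -8 + (2*k² - 2*k/3) = -8 + 2*k² - 2*k/3)
z(S) = 2*S
O(-217)/z(g(-8)) = 1/(2*(-8 + 2*(-8)² - ⅔*(-8))) = 1/(2*(-8 + 2*64 + 16/3)) = 1/(2*(-8 + 128 + 16/3)) = 1/(2*(376/3)) = 1/(752/3) = 1*(3/752) = 3/752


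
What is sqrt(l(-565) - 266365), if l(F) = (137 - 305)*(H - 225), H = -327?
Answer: I*sqrt(173629) ≈ 416.69*I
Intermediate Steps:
l(F) = 92736 (l(F) = (137 - 305)*(-327 - 225) = -168*(-552) = 92736)
sqrt(l(-565) - 266365) = sqrt(92736 - 266365) = sqrt(-173629) = I*sqrt(173629)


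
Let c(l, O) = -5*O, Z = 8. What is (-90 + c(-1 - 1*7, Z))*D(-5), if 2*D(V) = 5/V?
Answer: 65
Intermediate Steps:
D(V) = 5/(2*V) (D(V) = (5/V)/2 = 5/(2*V))
(-90 + c(-1 - 1*7, Z))*D(-5) = (-90 - 5*8)*((5/2)/(-5)) = (-90 - 40)*((5/2)*(-⅕)) = -130*(-½) = 65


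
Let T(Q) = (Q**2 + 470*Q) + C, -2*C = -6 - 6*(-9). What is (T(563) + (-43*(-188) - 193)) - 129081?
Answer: 460365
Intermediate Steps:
C = -24 (C = -(-6 - 6*(-9))/2 = -(-6 + 54)/2 = -1/2*48 = -24)
T(Q) = -24 + Q**2 + 470*Q (T(Q) = (Q**2 + 470*Q) - 24 = -24 + Q**2 + 470*Q)
(T(563) + (-43*(-188) - 193)) - 129081 = ((-24 + 563**2 + 470*563) + (-43*(-188) - 193)) - 129081 = ((-24 + 316969 + 264610) + (8084 - 193)) - 129081 = (581555 + 7891) - 129081 = 589446 - 129081 = 460365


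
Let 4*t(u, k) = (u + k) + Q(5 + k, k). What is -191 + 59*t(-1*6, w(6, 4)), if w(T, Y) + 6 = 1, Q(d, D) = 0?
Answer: -1413/4 ≈ -353.25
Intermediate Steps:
w(T, Y) = -5 (w(T, Y) = -6 + 1 = -5)
t(u, k) = k/4 + u/4 (t(u, k) = ((u + k) + 0)/4 = ((k + u) + 0)/4 = (k + u)/4 = k/4 + u/4)
-191 + 59*t(-1*6, w(6, 4)) = -191 + 59*((¼)*(-5) + (-1*6)/4) = -191 + 59*(-5/4 + (¼)*(-6)) = -191 + 59*(-5/4 - 3/2) = -191 + 59*(-11/4) = -191 - 649/4 = -1413/4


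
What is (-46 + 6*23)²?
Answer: 8464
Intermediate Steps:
(-46 + 6*23)² = (-46 + 138)² = 92² = 8464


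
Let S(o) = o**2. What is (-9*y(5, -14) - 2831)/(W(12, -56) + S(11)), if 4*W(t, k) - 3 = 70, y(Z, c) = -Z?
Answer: -11144/557 ≈ -20.007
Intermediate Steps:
W(t, k) = 73/4 (W(t, k) = 3/4 + (1/4)*70 = 3/4 + 35/2 = 73/4)
(-9*y(5, -14) - 2831)/(W(12, -56) + S(11)) = (-(-9)*5 - 2831)/(73/4 + 11**2) = (-9*(-5) - 2831)/(73/4 + 121) = (45 - 2831)/(557/4) = -2786*4/557 = -11144/557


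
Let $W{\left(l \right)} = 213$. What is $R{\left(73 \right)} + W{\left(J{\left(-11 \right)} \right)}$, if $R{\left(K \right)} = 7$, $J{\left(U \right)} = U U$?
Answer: $220$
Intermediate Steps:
$J{\left(U \right)} = U^{2}$
$R{\left(73 \right)} + W{\left(J{\left(-11 \right)} \right)} = 7 + 213 = 220$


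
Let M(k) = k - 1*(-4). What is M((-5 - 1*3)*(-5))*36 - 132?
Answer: 1452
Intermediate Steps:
M(k) = 4 + k (M(k) = k + 4 = 4 + k)
M((-5 - 1*3)*(-5))*36 - 132 = (4 + (-5 - 1*3)*(-5))*36 - 132 = (4 + (-5 - 3)*(-5))*36 - 132 = (4 - 8*(-5))*36 - 132 = (4 + 40)*36 - 132 = 44*36 - 132 = 1584 - 132 = 1452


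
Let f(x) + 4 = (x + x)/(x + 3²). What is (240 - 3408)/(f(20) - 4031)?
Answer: 91872/116975 ≈ 0.78540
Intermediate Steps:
f(x) = -4 + 2*x/(9 + x) (f(x) = -4 + (x + x)/(x + 3²) = -4 + (2*x)/(x + 9) = -4 + (2*x)/(9 + x) = -4 + 2*x/(9 + x))
(240 - 3408)/(f(20) - 4031) = (240 - 3408)/(2*(-18 - 1*20)/(9 + 20) - 4031) = -3168/(2*(-18 - 20)/29 - 4031) = -3168/(2*(1/29)*(-38) - 4031) = -3168/(-76/29 - 4031) = -3168/(-116975/29) = -3168*(-29/116975) = 91872/116975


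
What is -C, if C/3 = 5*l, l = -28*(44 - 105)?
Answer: -25620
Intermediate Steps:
l = 1708 (l = -28*(-61) = 1708)
C = 25620 (C = 3*(5*1708) = 3*8540 = 25620)
-C = -1*25620 = -25620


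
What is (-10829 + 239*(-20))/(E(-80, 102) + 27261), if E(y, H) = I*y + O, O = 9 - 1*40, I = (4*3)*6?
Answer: -15609/21470 ≈ -0.72701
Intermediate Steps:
I = 72 (I = 12*6 = 72)
O = -31 (O = 9 - 40 = -31)
E(y, H) = -31 + 72*y (E(y, H) = 72*y - 31 = -31 + 72*y)
(-10829 + 239*(-20))/(E(-80, 102) + 27261) = (-10829 + 239*(-20))/((-31 + 72*(-80)) + 27261) = (-10829 - 4780)/((-31 - 5760) + 27261) = -15609/(-5791 + 27261) = -15609/21470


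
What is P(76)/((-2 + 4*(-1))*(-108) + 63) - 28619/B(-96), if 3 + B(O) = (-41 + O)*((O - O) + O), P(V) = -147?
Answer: -2475668/1038771 ≈ -2.3833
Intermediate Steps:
B(O) = -3 + O*(-41 + O) (B(O) = -3 + (-41 + O)*((O - O) + O) = -3 + (-41 + O)*(0 + O) = -3 + (-41 + O)*O = -3 + O*(-41 + O))
P(76)/((-2 + 4*(-1))*(-108) + 63) - 28619/B(-96) = -147/((-2 + 4*(-1))*(-108) + 63) - 28619/(-3 + (-96)² - 41*(-96)) = -147/((-2 - 4)*(-108) + 63) - 28619/(-3 + 9216 + 3936) = -147/(-6*(-108) + 63) - 28619/13149 = -147/(648 + 63) - 28619*1/13149 = -147/711 - 28619/13149 = -147*1/711 - 28619/13149 = -49/237 - 28619/13149 = -2475668/1038771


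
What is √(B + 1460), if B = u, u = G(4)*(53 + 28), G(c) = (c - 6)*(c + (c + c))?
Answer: 22*I ≈ 22.0*I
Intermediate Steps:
G(c) = 3*c*(-6 + c) (G(c) = (-6 + c)*(c + 2*c) = (-6 + c)*(3*c) = 3*c*(-6 + c))
u = -1944 (u = (3*4*(-6 + 4))*(53 + 28) = (3*4*(-2))*81 = -24*81 = -1944)
B = -1944
√(B + 1460) = √(-1944 + 1460) = √(-484) = 22*I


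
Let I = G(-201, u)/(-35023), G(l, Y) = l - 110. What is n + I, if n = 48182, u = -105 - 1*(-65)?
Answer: 1687478497/35023 ≈ 48182.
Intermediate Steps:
u = -40 (u = -105 + 65 = -40)
G(l, Y) = -110 + l
I = 311/35023 (I = (-110 - 201)/(-35023) = -311*(-1/35023) = 311/35023 ≈ 0.0088799)
n + I = 48182 + 311/35023 = 1687478497/35023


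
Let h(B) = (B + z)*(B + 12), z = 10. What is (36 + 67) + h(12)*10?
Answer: 5383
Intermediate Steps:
h(B) = (10 + B)*(12 + B) (h(B) = (B + 10)*(B + 12) = (10 + B)*(12 + B))
(36 + 67) + h(12)*10 = (36 + 67) + (120 + 12**2 + 22*12)*10 = 103 + (120 + 144 + 264)*10 = 103 + 528*10 = 103 + 5280 = 5383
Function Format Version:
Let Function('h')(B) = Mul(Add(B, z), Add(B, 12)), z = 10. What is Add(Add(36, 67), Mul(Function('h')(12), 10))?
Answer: 5383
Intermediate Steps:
Function('h')(B) = Mul(Add(10, B), Add(12, B)) (Function('h')(B) = Mul(Add(B, 10), Add(B, 12)) = Mul(Add(10, B), Add(12, B)))
Add(Add(36, 67), Mul(Function('h')(12), 10)) = Add(Add(36, 67), Mul(Add(120, Pow(12, 2), Mul(22, 12)), 10)) = Add(103, Mul(Add(120, 144, 264), 10)) = Add(103, Mul(528, 10)) = Add(103, 5280) = 5383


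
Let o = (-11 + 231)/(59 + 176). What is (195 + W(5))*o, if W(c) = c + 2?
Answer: 8888/47 ≈ 189.11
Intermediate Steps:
o = 44/47 (o = 220/235 = 220*(1/235) = 44/47 ≈ 0.93617)
W(c) = 2 + c
(195 + W(5))*o = (195 + (2 + 5))*(44/47) = (195 + 7)*(44/47) = 202*(44/47) = 8888/47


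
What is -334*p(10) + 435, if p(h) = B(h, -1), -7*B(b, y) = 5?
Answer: 4715/7 ≈ 673.57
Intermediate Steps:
B(b, y) = -5/7 (B(b, y) = -⅐*5 = -5/7)
p(h) = -5/7
-334*p(10) + 435 = -334*(-5/7) + 435 = 1670/7 + 435 = 4715/7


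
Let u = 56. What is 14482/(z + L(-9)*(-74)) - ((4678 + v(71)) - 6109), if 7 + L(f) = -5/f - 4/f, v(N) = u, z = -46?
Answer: 280866/199 ≈ 1411.4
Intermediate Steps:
v(N) = 56
L(f) = -7 - 9/f (L(f) = -7 + (-5/f - 4/f) = -7 - 9/f)
14482/(z + L(-9)*(-74)) - ((4678 + v(71)) - 6109) = 14482/(-46 + (-7 - 9/(-9))*(-74)) - ((4678 + 56) - 6109) = 14482/(-46 + (-7 - 9*(-⅑))*(-74)) - (4734 - 6109) = 14482/(-46 + (-7 + 1)*(-74)) - 1*(-1375) = 14482/(-46 - 6*(-74)) + 1375 = 14482/(-46 + 444) + 1375 = 14482/398 + 1375 = 14482*(1/398) + 1375 = 7241/199 + 1375 = 280866/199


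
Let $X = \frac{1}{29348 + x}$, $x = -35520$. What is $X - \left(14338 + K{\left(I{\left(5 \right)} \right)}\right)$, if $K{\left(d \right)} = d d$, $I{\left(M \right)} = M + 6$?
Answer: $- \frac{89240949}{6172} \approx -14459.0$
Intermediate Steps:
$I{\left(M \right)} = 6 + M$
$K{\left(d \right)} = d^{2}$
$X = - \frac{1}{6172}$ ($X = \frac{1}{29348 - 35520} = \frac{1}{-6172} = - \frac{1}{6172} \approx -0.00016202$)
$X - \left(14338 + K{\left(I{\left(5 \right)} \right)}\right) = - \frac{1}{6172} - \left(14338 + \left(6 + 5\right)^{2}\right) = - \frac{1}{6172} - \left(14338 + 11^{2}\right) = - \frac{1}{6172} - \left(14338 + 121\right) = - \frac{1}{6172} - 14459 = - \frac{89240949}{6172}$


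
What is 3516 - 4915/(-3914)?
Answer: 13766539/3914 ≈ 3517.3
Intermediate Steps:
3516 - 4915/(-3914) = 3516 - 4915*(-1)/3914 = 3516 - 1*(-4915/3914) = 3516 + 4915/3914 = 13766539/3914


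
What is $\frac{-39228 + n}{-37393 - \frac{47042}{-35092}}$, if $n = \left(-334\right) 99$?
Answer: $\frac{1268470524}{656074057} \approx 1.9334$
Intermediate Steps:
$n = -33066$
$\frac{-39228 + n}{-37393 - \frac{47042}{-35092}} = \frac{-39228 - 33066}{-37393 - \frac{47042}{-35092}} = - \frac{72294}{-37393 - - \frac{23521}{17546}} = - \frac{72294}{-37393 + \frac{23521}{17546}} = - \frac{72294}{- \frac{656074057}{17546}} = \left(-72294\right) \left(- \frac{17546}{656074057}\right) = \frac{1268470524}{656074057}$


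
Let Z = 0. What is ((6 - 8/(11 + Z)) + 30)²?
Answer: 150544/121 ≈ 1244.2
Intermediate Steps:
((6 - 8/(11 + Z)) + 30)² = ((6 - 8/(11 + 0)) + 30)² = ((6 - 8/11) + 30)² = (58/11 + 30)² = (388/11)² = 150544/121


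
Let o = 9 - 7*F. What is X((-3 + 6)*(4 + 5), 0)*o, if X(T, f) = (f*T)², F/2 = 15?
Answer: 0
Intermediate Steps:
F = 30 (F = 2*15 = 30)
X(T, f) = T²*f² (X(T, f) = (T*f)² = T²*f²)
o = -201 (o = 9 - 7*30 = 9 - 210 = -201)
X((-3 + 6)*(4 + 5), 0)*o = (((-3 + 6)*(4 + 5))²*0²)*(-201) = ((3*9)²*0)*(-201) = (27²*0)*(-201) = (729*0)*(-201) = 0*(-201) = 0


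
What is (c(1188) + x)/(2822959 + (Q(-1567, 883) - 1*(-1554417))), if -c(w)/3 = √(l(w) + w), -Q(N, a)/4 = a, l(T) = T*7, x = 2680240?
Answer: 670060/1093461 - 3*√66/364487 ≈ 0.61272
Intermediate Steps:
l(T) = 7*T
Q(N, a) = -4*a
c(w) = -6*√2*√w (c(w) = -3*√(7*w + w) = -3*2*√2*√w = -6*√2*√w)
(c(1188) + x)/(2822959 + (Q(-1567, 883) - 1*(-1554417))) = (-6*√2*√1188 + 2680240)/(2822959 + (-4*883 - 1*(-1554417))) = (-6*√2*6*√33 + 2680240)/(2822959 + (-3532 + 1554417)) = (-36*√66 + 2680240)/(2822959 + 1550885) = (2680240 - 36*√66)/4373844 = (2680240 - 36*√66)*(1/4373844) = 670060/1093461 - 3*√66/364487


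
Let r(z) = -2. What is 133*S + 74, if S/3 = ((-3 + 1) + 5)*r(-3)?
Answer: -2320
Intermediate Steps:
S = -18 (S = 3*(((-3 + 1) + 5)*(-2)) = 3*((-2 + 5)*(-2)) = 3*(3*(-2)) = 3*(-6) = -18)
133*S + 74 = 133*(-18) + 74 = -2394 + 74 = -2320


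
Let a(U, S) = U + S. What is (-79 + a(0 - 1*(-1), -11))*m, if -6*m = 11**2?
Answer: 10769/6 ≈ 1794.8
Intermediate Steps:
a(U, S) = S + U
m = -121/6 (m = -1/6*11**2 = -1/6*121 = -121/6 ≈ -20.167)
(-79 + a(0 - 1*(-1), -11))*m = (-79 + (-11 + (0 - 1*(-1))))*(-121/6) = (-79 + (-11 + (0 + 1)))*(-121/6) = (-79 + (-11 + 1))*(-121/6) = (-79 - 10)*(-121/6) = -89*(-121/6) = 10769/6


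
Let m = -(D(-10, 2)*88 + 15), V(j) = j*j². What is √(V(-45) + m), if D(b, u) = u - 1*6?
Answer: 2*I*√22697 ≈ 301.31*I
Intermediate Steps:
D(b, u) = -6 + u (D(b, u) = u - 6 = -6 + u)
V(j) = j³
m = 337 (m = -((-6 + 2)*88 + 15) = -(-4*88 + 15) = -(-352 + 15) = -1*(-337) = 337)
√(V(-45) + m) = √((-45)³ + 337) = √(-91125 + 337) = √(-90788) = 2*I*√22697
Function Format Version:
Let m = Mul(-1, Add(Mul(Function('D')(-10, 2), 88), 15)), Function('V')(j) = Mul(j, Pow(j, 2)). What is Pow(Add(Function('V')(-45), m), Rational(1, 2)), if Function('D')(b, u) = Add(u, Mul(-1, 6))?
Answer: Mul(2, I, Pow(22697, Rational(1, 2))) ≈ Mul(301.31, I)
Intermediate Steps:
Function('D')(b, u) = Add(-6, u) (Function('D')(b, u) = Add(u, -6) = Add(-6, u))
Function('V')(j) = Pow(j, 3)
m = 337 (m = Mul(-1, Add(Mul(Add(-6, 2), 88), 15)) = Mul(-1, Add(Mul(-4, 88), 15)) = Mul(-1, Add(-352, 15)) = Mul(-1, -337) = 337)
Pow(Add(Function('V')(-45), m), Rational(1, 2)) = Pow(Add(Pow(-45, 3), 337), Rational(1, 2)) = Pow(Add(-91125, 337), Rational(1, 2)) = Pow(-90788, Rational(1, 2)) = Mul(2, I, Pow(22697, Rational(1, 2)))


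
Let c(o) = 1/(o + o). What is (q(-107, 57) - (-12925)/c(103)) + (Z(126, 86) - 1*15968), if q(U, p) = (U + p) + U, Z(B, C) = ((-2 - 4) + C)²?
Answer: 2652825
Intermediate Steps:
Z(B, C) = (-6 + C)²
q(U, p) = p + 2*U
c(o) = 1/(2*o)
(q(-107, 57) - (-12925)/c(103)) + (Z(126, 86) - 1*15968) = ((57 + 2*(-107)) - (-12925)/((½)/103)) + ((-6 + 86)² - 1*15968) = ((57 - 214) - (-12925)/((½)*(1/103))) + (80² - 15968) = (-157 - (-12925)/1/206) + (6400 - 15968) = (-157 - (-12925)*206) - 9568 = (-157 - 1*(-2662550)) - 9568 = (-157 + 2662550) - 9568 = 2662393 - 9568 = 2652825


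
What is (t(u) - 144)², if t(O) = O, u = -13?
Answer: 24649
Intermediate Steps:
(t(u) - 144)² = (-13 - 144)² = (-157)² = 24649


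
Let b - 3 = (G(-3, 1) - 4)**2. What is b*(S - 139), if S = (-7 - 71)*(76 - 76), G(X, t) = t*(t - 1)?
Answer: -2641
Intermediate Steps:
G(X, t) = t*(-1 + t)
b = 19 (b = 3 + (1*(-1 + 1) - 4)**2 = 3 + (1*0 - 4)**2 = 3 + (0 - 4)**2 = 3 + (-4)**2 = 3 + 16 = 19)
S = 0 (S = -78*0 = 0)
b*(S - 139) = 19*(0 - 139) = 19*(-139) = -2641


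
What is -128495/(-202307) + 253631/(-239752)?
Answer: -20504393477/48503507864 ≈ -0.42274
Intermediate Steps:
-128495/(-202307) + 253631/(-239752) = -128495*(-1/202307) + 253631*(-1/239752) = 128495/202307 - 253631/239752 = -20504393477/48503507864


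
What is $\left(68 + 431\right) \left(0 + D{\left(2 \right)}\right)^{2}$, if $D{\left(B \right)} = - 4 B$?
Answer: $31936$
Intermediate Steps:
$\left(68 + 431\right) \left(0 + D{\left(2 \right)}\right)^{2} = \left(68 + 431\right) \left(0 - 8\right)^{2} = 499 \left(0 - 8\right)^{2} = 499 \left(-8\right)^{2} = 499 \cdot 64 = 31936$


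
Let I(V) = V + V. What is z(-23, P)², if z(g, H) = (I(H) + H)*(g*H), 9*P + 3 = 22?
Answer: 68939809/729 ≈ 94568.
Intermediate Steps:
P = 19/9 (P = -⅓ + (⅑)*22 = -⅓ + 22/9 = 19/9 ≈ 2.1111)
I(V) = 2*V
z(g, H) = 3*g*H² (z(g, H) = (2*H + H)*(g*H) = (3*H)*(H*g) = 3*g*H²)
z(-23, P)² = (3*(-23)*(19/9)²)² = (3*(-23)*(361/81))² = (-8303/27)² = 68939809/729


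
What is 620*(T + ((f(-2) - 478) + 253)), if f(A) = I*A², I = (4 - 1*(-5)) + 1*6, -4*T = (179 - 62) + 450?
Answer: -190185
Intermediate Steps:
T = -567/4 (T = -((179 - 62) + 450)/4 = -(117 + 450)/4 = -¼*567 = -567/4 ≈ -141.75)
I = 15 (I = (4 + 5) + 6 = 9 + 6 = 15)
f(A) = 15*A²
620*(T + ((f(-2) - 478) + 253)) = 620*(-567/4 + ((15*(-2)² - 478) + 253)) = 620*(-567/4 + ((15*4 - 478) + 253)) = 620*(-567/4 + ((60 - 478) + 253)) = 620*(-567/4 + (-418 + 253)) = 620*(-567/4 - 165) = 620*(-1227/4) = -190185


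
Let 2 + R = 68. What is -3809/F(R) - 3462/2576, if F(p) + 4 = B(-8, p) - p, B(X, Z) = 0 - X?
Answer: 2399335/39928 ≈ 60.092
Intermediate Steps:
R = 66 (R = -2 + 68 = 66)
B(X, Z) = -X
F(p) = 4 - p (F(p) = -4 + (-1*(-8) - p) = -4 + (8 - p) = 4 - p)
-3809/F(R) - 3462/2576 = -3809/(4 - 1*66) - 3462/2576 = -3809/(4 - 66) - 3462*1/2576 = -3809/(-62) - 1731/1288 = -3809*(-1/62) - 1731/1288 = 3809/62 - 1731/1288 = 2399335/39928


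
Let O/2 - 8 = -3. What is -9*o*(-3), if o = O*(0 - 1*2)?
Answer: -540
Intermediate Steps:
O = 10 (O = 16 + 2*(-3) = 16 - 6 = 10)
o = -20 (o = 10*(0 - 1*2) = 10*(0 - 2) = 10*(-2) = -20)
-9*o*(-3) = -9*(-20)*(-3) = 180*(-3) = -540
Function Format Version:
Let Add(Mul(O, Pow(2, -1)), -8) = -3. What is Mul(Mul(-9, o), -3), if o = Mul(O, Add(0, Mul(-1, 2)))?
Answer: -540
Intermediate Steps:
O = 10 (O = Add(16, Mul(2, -3)) = Add(16, -6) = 10)
o = -20 (o = Mul(10, Add(0, Mul(-1, 2))) = Mul(10, Add(0, -2)) = Mul(10, -2) = -20)
Mul(Mul(-9, o), -3) = Mul(Mul(-9, -20), -3) = Mul(180, -3) = -540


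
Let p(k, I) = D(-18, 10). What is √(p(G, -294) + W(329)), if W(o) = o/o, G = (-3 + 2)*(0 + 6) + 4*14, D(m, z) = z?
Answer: √11 ≈ 3.3166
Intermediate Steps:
G = 50 (G = -1*6 + 56 = -6 + 56 = 50)
p(k, I) = 10
W(o) = 1
√(p(G, -294) + W(329)) = √(10 + 1) = √11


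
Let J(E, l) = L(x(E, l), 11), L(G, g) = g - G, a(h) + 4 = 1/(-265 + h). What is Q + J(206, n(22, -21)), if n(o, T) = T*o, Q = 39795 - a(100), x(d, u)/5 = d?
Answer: 6398701/165 ≈ 38780.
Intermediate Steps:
x(d, u) = 5*d
a(h) = -4 + 1/(-265 + h)
Q = 6566836/165 (Q = 39795 - (1061 - 4*100)/(-265 + 100) = 39795 - (1061 - 400)/(-165) = 39795 - (-1)*661/165 = 39795 - 1*(-661/165) = 39795 + 661/165 = 6566836/165 ≈ 39799.)
J(E, l) = 11 - 5*E
Q + J(206, n(22, -21)) = 6566836/165 + (11 - 5*206) = 6566836/165 + (11 - 1030) = 6566836/165 - 1019 = 6398701/165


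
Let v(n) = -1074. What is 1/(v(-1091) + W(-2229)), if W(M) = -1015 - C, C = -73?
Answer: -1/2016 ≈ -0.00049603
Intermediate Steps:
W(M) = -942 (W(M) = -1015 - 1*(-73) = -1015 + 73 = -942)
1/(v(-1091) + W(-2229)) = 1/(-1074 - 942) = 1/(-2016) = -1/2016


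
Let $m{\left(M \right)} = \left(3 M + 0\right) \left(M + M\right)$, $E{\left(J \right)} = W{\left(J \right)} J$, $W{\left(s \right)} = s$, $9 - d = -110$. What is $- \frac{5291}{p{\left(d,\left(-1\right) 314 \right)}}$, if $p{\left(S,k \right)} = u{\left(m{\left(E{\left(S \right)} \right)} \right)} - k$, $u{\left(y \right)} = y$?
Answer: $- \frac{5291}{1203203840} \approx -4.3974 \cdot 10^{-6}$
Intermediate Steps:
$d = 119$ ($d = 9 - -110 = 9 + 110 = 119$)
$E{\left(J \right)} = J^{2}$ ($E{\left(J \right)} = J J = J^{2}$)
$m{\left(M \right)} = 6 M^{2}$ ($m{\left(M \right)} = 3 M 2 M = 6 M^{2}$)
$p{\left(S,k \right)} = - k + 6 S^{4}$ ($p{\left(S,k \right)} = 6 \left(S^{2}\right)^{2} - k = 6 S^{4} - k = - k + 6 S^{4}$)
$- \frac{5291}{p{\left(d,\left(-1\right) 314 \right)}} = - \frac{5291}{- \left(-1\right) 314 + 6 \cdot 119^{4}} = - \frac{5291}{\left(-1\right) \left(-314\right) + 6 \cdot 200533921} = - \frac{5291}{314 + 1203203526} = - \frac{5291}{1203203840}$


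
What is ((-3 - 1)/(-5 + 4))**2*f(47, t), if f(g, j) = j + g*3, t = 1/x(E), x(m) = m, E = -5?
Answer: 11264/5 ≈ 2252.8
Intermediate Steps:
t = -1/5 (t = 1/(-5) = -1/5 ≈ -0.20000)
f(g, j) = j + 3*g
((-3 - 1)/(-5 + 4))**2*f(47, t) = ((-3 - 1)/(-5 + 4))**2*(-1/5 + 3*47) = (-4/(-1))**2*(-1/5 + 141) = (-4*(-1))**2*(704/5) = 4**2*(704/5) = 16*(704/5) = 11264/5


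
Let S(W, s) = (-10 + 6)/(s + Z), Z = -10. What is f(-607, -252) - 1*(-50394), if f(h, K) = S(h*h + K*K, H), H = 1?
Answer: 453550/9 ≈ 50394.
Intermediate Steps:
S(W, s) = -4/(-10 + s) (S(W, s) = (-10 + 6)/(s - 10) = -4/(-10 + s))
f(h, K) = 4/9 (f(h, K) = -4/(-10 + 1) = -4/(-9) = -4*(-1/9) = 4/9)
f(-607, -252) - 1*(-50394) = 4/9 - 1*(-50394) = 4/9 + 50394 = 453550/9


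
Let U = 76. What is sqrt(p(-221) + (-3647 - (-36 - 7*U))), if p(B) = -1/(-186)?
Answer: 11*I*sqrt(880338)/186 ≈ 55.489*I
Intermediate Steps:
p(B) = 1/186 (p(B) = -1*(-1/186) = 1/186)
sqrt(p(-221) + (-3647 - (-36 - 7*U))) = sqrt(1/186 + (-3647 - (-36 - 7*76))) = sqrt(1/186 + (-3647 - (-36 - 532))) = sqrt(1/186 + (-3647 - 1*(-568))) = sqrt(1/186 + (-3647 + 568)) = sqrt(1/186 - 3079) = sqrt(-572693/186) = 11*I*sqrt(880338)/186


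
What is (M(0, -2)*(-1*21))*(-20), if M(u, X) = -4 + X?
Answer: -2520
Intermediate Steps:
(M(0, -2)*(-1*21))*(-20) = ((-4 - 2)*(-1*21))*(-20) = -6*(-21)*(-20) = 126*(-20) = -2520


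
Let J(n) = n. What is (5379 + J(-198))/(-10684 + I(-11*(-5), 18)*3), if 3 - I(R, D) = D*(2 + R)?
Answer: -5181/13753 ≈ -0.37672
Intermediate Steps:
I(R, D) = 3 - D*(2 + R)
(5379 + J(-198))/(-10684 + I(-11*(-5), 18)*3) = (5379 - 198)/(-10684 + (3 - 2*18 - 1*18*(-11*(-5)))*3) = 5181/(-10684 + (3 - 36 - 1*18*55)*3) = 5181/(-10684 + (3 - 36 - 990)*3) = 5181/(-10684 - 1023*3) = 5181/(-10684 - 3069) = 5181/(-13753) = 5181*(-1/13753) = -5181/13753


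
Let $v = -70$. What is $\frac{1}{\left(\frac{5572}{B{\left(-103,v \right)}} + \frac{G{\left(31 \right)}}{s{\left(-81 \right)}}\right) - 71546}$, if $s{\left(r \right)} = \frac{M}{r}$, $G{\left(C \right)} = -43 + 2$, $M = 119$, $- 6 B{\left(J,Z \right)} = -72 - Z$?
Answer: $- \frac{119}{6521449} \approx -1.8247 \cdot 10^{-5}$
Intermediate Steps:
$B{\left(J,Z \right)} = 12 + \frac{Z}{6}$ ($B{\left(J,Z \right)} = - \frac{-72 - Z}{6} = 12 + \frac{Z}{6}$)
$G{\left(C \right)} = -41$
$s{\left(r \right)} = \frac{119}{r}$
$\frac{1}{\left(\frac{5572}{B{\left(-103,v \right)}} + \frac{G{\left(31 \right)}}{s{\left(-81 \right)}}\right) - 71546} = \frac{1}{\left(\frac{5572}{12 + \frac{1}{6} \left(-70\right)} - \frac{41}{119 \frac{1}{-81}}\right) - 71546} = \frac{1}{\left(\frac{5572}{12 - \frac{35}{3}} - \frac{41}{119 \left(- \frac{1}{81}\right)}\right) - 71546} = \frac{1}{\left(5572 \frac{1}{\frac{1}{3}} - \frac{41}{- \frac{119}{81}}\right) - 71546} = \frac{1}{\left(5572 \cdot 3 - - \frac{3321}{119}\right) - 71546} = \frac{1}{\left(16716 + \frac{3321}{119}\right) - 71546} = \frac{1}{\frac{1992525}{119} - 71546} = \frac{1}{- \frac{6521449}{119}} = - \frac{119}{6521449}$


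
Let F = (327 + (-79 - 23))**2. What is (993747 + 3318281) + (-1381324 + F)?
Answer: 2981329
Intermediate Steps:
F = 50625 (F = (327 - 102)**2 = 225**2 = 50625)
(993747 + 3318281) + (-1381324 + F) = (993747 + 3318281) + (-1381324 + 50625) = 4312028 - 1330699 = 2981329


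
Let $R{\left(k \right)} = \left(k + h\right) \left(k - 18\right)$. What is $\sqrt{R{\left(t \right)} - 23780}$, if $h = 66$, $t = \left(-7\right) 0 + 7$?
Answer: $i \sqrt{24583} \approx 156.79 i$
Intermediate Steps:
$t = 7$ ($t = 0 + 7 = 7$)
$R{\left(k \right)} = \left(-18 + k\right) \left(66 + k\right)$ ($R{\left(k \right)} = \left(k + 66\right) \left(k - 18\right) = \left(66 + k\right) \left(-18 + k\right) = \left(-18 + k\right) \left(66 + k\right)$)
$\sqrt{R{\left(t \right)} - 23780} = \sqrt{\left(-1188 + 7^{2} + 48 \cdot 7\right) - 23780} = \sqrt{\left(-1188 + 49 + 336\right) - 23780} = \sqrt{-803 - 23780} = \sqrt{-24583} = i \sqrt{24583}$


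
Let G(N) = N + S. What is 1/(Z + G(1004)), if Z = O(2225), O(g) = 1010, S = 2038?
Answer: 1/4052 ≈ 0.00024679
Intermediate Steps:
Z = 1010
G(N) = 2038 + N (G(N) = N + 2038 = 2038 + N)
1/(Z + G(1004)) = 1/(1010 + (2038 + 1004)) = 1/(1010 + 3042) = 1/4052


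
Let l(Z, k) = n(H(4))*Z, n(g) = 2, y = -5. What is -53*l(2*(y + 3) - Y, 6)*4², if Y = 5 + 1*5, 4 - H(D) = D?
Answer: 23744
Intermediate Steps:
H(D) = 4 - D
Y = 10 (Y = 5 + 5 = 10)
l(Z, k) = 2*Z
-53*l(2*(y + 3) - Y, 6)*4² = -106*(2*(-5 + 3) - 1*10)*4² = -106*(2*(-2) - 10)*16 = -106*(-4 - 10)*16 = -106*(-14)*16 = -53*(-28)*16 = 1484*16 = 23744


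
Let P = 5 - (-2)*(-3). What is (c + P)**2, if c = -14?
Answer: 225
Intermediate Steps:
P = -1 (P = 5 - 1*6 = 5 - 6 = -1)
(c + P)**2 = (-14 - 1)**2 = (-15)**2 = 225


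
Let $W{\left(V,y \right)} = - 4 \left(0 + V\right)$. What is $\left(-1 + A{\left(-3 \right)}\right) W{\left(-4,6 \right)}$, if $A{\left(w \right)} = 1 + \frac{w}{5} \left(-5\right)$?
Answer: $48$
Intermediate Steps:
$A{\left(w \right)} = 1 - w$ ($A{\left(w \right)} = 1 + w \frac{1}{5} \left(-5\right) = 1 + \frac{w}{5} \left(-5\right) = 1 - w$)
$W{\left(V,y \right)} = - 4 V$
$\left(-1 + A{\left(-3 \right)}\right) W{\left(-4,6 \right)} = \left(-1 + \left(1 - -3\right)\right) \left(\left(-4\right) \left(-4\right)\right) = \left(-1 + \left(1 + 3\right)\right) 16 = \left(-1 + 4\right) 16 = 3 \cdot 16 = 48$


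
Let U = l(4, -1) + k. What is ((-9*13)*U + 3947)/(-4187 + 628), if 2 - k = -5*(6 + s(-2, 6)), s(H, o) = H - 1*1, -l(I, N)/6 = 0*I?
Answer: -1958/3559 ≈ -0.55015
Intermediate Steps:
l(I, N) = 0 (l(I, N) = -0*I = -6*0 = 0)
s(H, o) = -1 + H (s(H, o) = H - 1 = -1 + H)
k = 17 (k = 2 - (-5)*(6 + (-1 - 2)) = 2 - (-5)*(6 - 3) = 2 - (-5)*3 = 2 - 1*(-15) = 2 + 15 = 17)
U = 17 (U = 0 + 17 = 17)
((-9*13)*U + 3947)/(-4187 + 628) = (-9*13*17 + 3947)/(-4187 + 628) = (-117*17 + 3947)/(-3559) = (-1989 + 3947)*(-1/3559) = 1958*(-1/3559) = -1958/3559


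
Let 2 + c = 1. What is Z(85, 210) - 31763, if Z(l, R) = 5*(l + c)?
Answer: -31343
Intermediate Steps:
c = -1 (c = -2 + 1 = -1)
Z(l, R) = -5 + 5*l (Z(l, R) = 5*(l - 1) = 5*(-1 + l) = -5 + 5*l)
Z(85, 210) - 31763 = (-5 + 5*85) - 31763 = (-5 + 425) - 31763 = 420 - 31763 = -31343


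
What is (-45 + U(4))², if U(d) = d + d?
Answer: 1369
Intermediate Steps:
U(d) = 2*d
(-45 + U(4))² = (-45 + 2*4)² = (-45 + 8)² = (-37)² = 1369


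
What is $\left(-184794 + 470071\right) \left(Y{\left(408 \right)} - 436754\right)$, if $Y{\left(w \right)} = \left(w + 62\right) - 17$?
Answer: $-124466640377$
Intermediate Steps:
$Y{\left(w \right)} = 45 + w$ ($Y{\left(w \right)} = \left(62 + w\right) - 17 = 45 + w$)
$\left(-184794 + 470071\right) \left(Y{\left(408 \right)} - 436754\right) = \left(-184794 + 470071\right) \left(\left(45 + 408\right) - 436754\right) = 285277 \left(453 - 436754\right) = 285277 \left(-436301\right) = -124466640377$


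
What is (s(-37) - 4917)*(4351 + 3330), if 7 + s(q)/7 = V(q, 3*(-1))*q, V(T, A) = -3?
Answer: -32175709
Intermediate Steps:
s(q) = -49 - 21*q (s(q) = -49 + 7*(-3*q) = -49 - 21*q)
(s(-37) - 4917)*(4351 + 3330) = ((-49 - 21*(-37)) - 4917)*(4351 + 3330) = ((-49 + 777) - 4917)*7681 = (728 - 4917)*7681 = -4189*7681 = -32175709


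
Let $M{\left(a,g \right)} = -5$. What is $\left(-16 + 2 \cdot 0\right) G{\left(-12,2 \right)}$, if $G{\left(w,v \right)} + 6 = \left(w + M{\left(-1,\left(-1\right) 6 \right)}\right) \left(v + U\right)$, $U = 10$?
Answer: $3360$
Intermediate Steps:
$G{\left(w,v \right)} = -6 + \left(-5 + w\right) \left(10 + v\right)$ ($G{\left(w,v \right)} = -6 + \left(w - 5\right) \left(v + 10\right) = -6 + \left(-5 + w\right) \left(10 + v\right)$)
$\left(-16 + 2 \cdot 0\right) G{\left(-12,2 \right)} = \left(-16 + 2 \cdot 0\right) \left(-56 - 10 + 10 \left(-12\right) + 2 \left(-12\right)\right) = \left(-16 + 0\right) \left(-56 - 10 - 120 - 24\right) = \left(-16\right) \left(-210\right) = 3360$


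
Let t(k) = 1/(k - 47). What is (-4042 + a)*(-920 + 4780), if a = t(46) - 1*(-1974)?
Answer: -7986340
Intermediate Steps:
t(k) = 1/(-47 + k)
a = 1973 (a = 1/(-47 + 46) - 1*(-1974) = 1/(-1) + 1974 = -1 + 1974 = 1973)
(-4042 + a)*(-920 + 4780) = (-4042 + 1973)*(-920 + 4780) = -2069*3860 = -7986340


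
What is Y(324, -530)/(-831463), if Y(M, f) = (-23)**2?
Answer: -529/831463 ≈ -0.00063623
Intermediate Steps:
Y(M, f) = 529
Y(324, -530)/(-831463) = 529/(-831463) = 529*(-1/831463) = -529/831463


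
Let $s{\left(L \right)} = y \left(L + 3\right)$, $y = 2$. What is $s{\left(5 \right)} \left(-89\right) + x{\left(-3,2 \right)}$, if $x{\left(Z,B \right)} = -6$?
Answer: $-1430$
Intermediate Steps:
$s{\left(L \right)} = 6 + 2 L$ ($s{\left(L \right)} = 2 \left(L + 3\right) = 2 \left(3 + L\right) = 6 + 2 L$)
$s{\left(5 \right)} \left(-89\right) + x{\left(-3,2 \right)} = \left(6 + 2 \cdot 5\right) \left(-89\right) - 6 = \left(6 + 10\right) \left(-89\right) - 6 = 16 \left(-89\right) - 6 = -1424 - 6 = -1430$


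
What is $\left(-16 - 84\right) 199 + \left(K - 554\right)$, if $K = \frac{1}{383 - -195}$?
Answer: $- \frac{11822411}{578} \approx -20454.0$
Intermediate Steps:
$K = \frac{1}{578}$ ($K = \frac{1}{383 + 195} = \frac{1}{578} \approx 0.0017301$)
$\left(-16 - 84\right) 199 + \left(K - 554\right) = \left(-16 - 84\right) 199 + \left(\frac{1}{578} - 554\right) = \left(-100\right) 199 - \frac{320211}{578} = -19900 - \frac{320211}{578} = - \frac{11822411}{578}$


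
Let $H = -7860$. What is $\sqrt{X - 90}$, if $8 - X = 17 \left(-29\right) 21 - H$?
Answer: $\sqrt{2411} \approx 49.102$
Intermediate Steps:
$X = 2501$ ($X = 8 - \left(17 \left(-29\right) 21 - -7860\right) = 8 - \left(\left(-493\right) 21 + 7860\right) = 8 - \left(-10353 + 7860\right) = 8 - -2493 = 8 + 2493 = 2501$)
$\sqrt{X - 90} = \sqrt{2501 - 90} = \sqrt{2411}$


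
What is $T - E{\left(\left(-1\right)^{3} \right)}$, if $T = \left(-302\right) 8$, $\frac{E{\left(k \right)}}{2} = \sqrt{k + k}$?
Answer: $-2416 - 2 i \sqrt{2} \approx -2416.0 - 2.8284 i$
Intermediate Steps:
$E{\left(k \right)} = 2 \sqrt{2} \sqrt{k}$ ($E{\left(k \right)} = 2 \sqrt{k + k} = 2 \sqrt{2 k} = 2 \sqrt{2} \sqrt{k}$)
$T = -2416$
$T - E{\left(\left(-1\right)^{3} \right)} = -2416 - 2 \sqrt{2} \sqrt{\left(-1\right)^{3}} = -2416 - 2 \sqrt{2} \sqrt{-1} = -2416 - 2 \sqrt{2} i = -2416 - 2 i \sqrt{2}$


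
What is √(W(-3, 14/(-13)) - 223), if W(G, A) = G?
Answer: I*√226 ≈ 15.033*I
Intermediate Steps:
√(W(-3, 14/(-13)) - 223) = √(-3 - 223) = √(-226) = I*√226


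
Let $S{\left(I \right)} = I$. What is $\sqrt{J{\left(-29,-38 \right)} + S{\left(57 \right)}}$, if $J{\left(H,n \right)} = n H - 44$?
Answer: $\sqrt{1115} \approx 33.392$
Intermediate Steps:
$J{\left(H,n \right)} = -44 + H n$ ($J{\left(H,n \right)} = H n - 44 = -44 + H n$)
$\sqrt{J{\left(-29,-38 \right)} + S{\left(57 \right)}} = \sqrt{\left(-44 - -1102\right) + 57} = \sqrt{\left(-44 + 1102\right) + 57} = \sqrt{1058 + 57} = \sqrt{1115}$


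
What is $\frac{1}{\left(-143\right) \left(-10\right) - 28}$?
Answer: $\frac{1}{1402} \approx 0.00071327$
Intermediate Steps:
$\frac{1}{\left(-143\right) \left(-10\right) - 28} = \frac{1}{1430 - 28} = \frac{1}{1402}$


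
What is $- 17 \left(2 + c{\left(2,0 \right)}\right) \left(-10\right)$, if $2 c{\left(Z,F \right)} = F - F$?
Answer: $340$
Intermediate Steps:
$c{\left(Z,F \right)} = 0$ ($c{\left(Z,F \right)} = \frac{F - F}{2} = \frac{1}{2} \cdot 0 = 0$)
$- 17 \left(2 + c{\left(2,0 \right)}\right) \left(-10\right) = - 17 \left(2 + 0\right) \left(-10\right) = - 17 \cdot 2 \left(-10\right) = \left(-17\right) \left(-20\right) = 340$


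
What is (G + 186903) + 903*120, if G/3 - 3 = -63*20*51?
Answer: 102492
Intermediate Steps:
G = -192771 (G = 9 + 3*(-63*20*51) = 9 + 3*(-1260*51) = 9 + 3*(-64260) = 9 - 192780 = -192771)
(G + 186903) + 903*120 = (-192771 + 186903) + 903*120 = -5868 + 108360 = 102492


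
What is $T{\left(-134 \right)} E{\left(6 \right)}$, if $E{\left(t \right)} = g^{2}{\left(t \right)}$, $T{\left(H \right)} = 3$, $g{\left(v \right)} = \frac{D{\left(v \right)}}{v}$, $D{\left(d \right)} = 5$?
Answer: $\frac{25}{12} \approx 2.0833$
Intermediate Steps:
$g{\left(v \right)} = \frac{5}{v}$
$E{\left(t \right)} = \frac{25}{t^{2}}$ ($E{\left(t \right)} = \left(\frac{5}{t}\right)^{2} = \frac{25}{t^{2}}$)
$T{\left(-134 \right)} E{\left(6 \right)} = 3 \cdot \frac{25}{36} = \frac{25}{12}$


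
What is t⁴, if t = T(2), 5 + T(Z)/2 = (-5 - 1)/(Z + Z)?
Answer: 28561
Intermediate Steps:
T(Z) = -10 - 6/Z (T(Z) = -10 + 2*((-5 - 1)/(Z + Z)) = -10 + 2*(-6*1/(2*Z)) = -10 + 2*(-3/Z) = -10 - 6/Z)
t = -13 (t = -10 - 6/2 = -10 - 6*½ = -10 - 3 = -13)
t⁴ = (-13)⁴ = 28561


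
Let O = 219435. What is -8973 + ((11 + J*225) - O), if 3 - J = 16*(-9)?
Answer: -195322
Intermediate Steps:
J = 147 (J = 3 - 16*(-9) = 3 - 1*(-144) = 3 + 144 = 147)
-8973 + ((11 + J*225) - O) = -8973 + ((11 + 147*225) - 1*219435) = -8973 + ((11 + 33075) - 219435) = -8973 + (33086 - 219435) = -8973 - 186349 = -195322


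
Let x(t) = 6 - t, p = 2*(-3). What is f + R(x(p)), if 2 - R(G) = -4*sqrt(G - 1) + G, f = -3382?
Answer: -3392 + 4*sqrt(11) ≈ -3378.7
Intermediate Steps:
p = -6
R(G) = 2 - G + 4*sqrt(-1 + G) (R(G) = 2 - (-4*sqrt(G - 1) + G) = 2 - (-4*sqrt(-1 + G) + G) = 2 - (G - 4*sqrt(-1 + G)) = 2 + (-G + 4*sqrt(-1 + G)) = 2 - G + 4*sqrt(-1 + G))
f + R(x(p)) = -3382 + (2 - (6 - 1*(-6)) + 4*sqrt(-1 + (6 - 1*(-6)))) = -3382 + (2 - (6 + 6) + 4*sqrt(-1 + (6 + 6))) = -3382 + (2 - 1*12 + 4*sqrt(-1 + 12)) = -3382 + (2 - 12 + 4*sqrt(11)) = -3382 + (-10 + 4*sqrt(11)) = -3392 + 4*sqrt(11)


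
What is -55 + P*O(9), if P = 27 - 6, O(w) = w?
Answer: 134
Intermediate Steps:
P = 21
-55 + P*O(9) = -55 + 21*9 = -55 + 189 = 134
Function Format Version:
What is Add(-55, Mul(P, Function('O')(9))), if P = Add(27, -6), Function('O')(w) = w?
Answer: 134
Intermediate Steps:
P = 21
Add(-55, Mul(P, Function('O')(9))) = Add(-55, Mul(21, 9)) = Add(-55, 189) = 134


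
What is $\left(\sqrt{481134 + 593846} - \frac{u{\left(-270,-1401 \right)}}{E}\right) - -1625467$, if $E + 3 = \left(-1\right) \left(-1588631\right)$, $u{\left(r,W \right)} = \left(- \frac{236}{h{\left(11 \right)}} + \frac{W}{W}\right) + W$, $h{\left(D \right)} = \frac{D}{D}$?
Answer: $\frac{645565597728}{397157} + 2 \sqrt{268745} \approx 1.6265 \cdot 10^{6}$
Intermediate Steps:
$h{\left(D \right)} = 1$
$u{\left(r,W \right)} = -235 + W$ ($u{\left(r,W \right)} = \left(- \frac{236}{1} + \frac{W}{W}\right) + W = \left(\left(-236\right) 1 + 1\right) + W = \left(-236 + 1\right) + W = -235 + W$)
$E = 1588628$ ($E = -3 - -1588631 = -3 + 1588631 = 1588628$)
$\left(\sqrt{481134 + 593846} - \frac{u{\left(-270,-1401 \right)}}{E}\right) - -1625467 = \left(\sqrt{481134 + 593846} - \frac{-235 - 1401}{1588628}\right) - -1625467 = \left(\sqrt{1074980} - \left(-1636\right) \frac{1}{1588628}\right) + 1625467 = \left(2 \sqrt{268745} - - \frac{409}{397157}\right) + 1625467 = \left(2 \sqrt{268745} + \frac{409}{397157}\right) + 1625467 = \left(\frac{409}{397157} + 2 \sqrt{268745}\right) + 1625467 = \frac{645565597728}{397157} + 2 \sqrt{268745}$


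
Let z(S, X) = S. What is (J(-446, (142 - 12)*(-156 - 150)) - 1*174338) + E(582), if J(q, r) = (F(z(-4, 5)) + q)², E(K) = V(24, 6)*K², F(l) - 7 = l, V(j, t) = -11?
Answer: -3704053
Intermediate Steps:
F(l) = 7 + l
E(K) = -11*K²
J(q, r) = (3 + q)² (J(q, r) = ((7 - 4) + q)² = (3 + q)²)
(J(-446, (142 - 12)*(-156 - 150)) - 1*174338) + E(582) = ((3 - 446)² - 1*174338) - 11*582² = ((-443)² - 174338) - 11*338724 = (196249 - 174338) - 3725964 = 21911 - 3725964 = -3704053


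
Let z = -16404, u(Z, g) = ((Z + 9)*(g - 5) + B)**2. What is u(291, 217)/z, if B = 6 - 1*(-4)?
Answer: -1011558025/4101 ≈ -2.4666e+5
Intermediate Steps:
B = 10 (B = 6 + 4 = 10)
u(Z, g) = (10 + (-5 + g)*(9 + Z))**2 (u(Z, g) = ((Z + 9)*(g - 5) + 10)**2 = ((9 + Z)*(-5 + g) + 10)**2 = ((-5 + g)*(9 + Z) + 10)**2 = (10 + (-5 + g)*(9 + Z))**2)
u(291, 217)/z = (-35 - 5*291 + 9*217 + 291*217)**2/(-16404) = (-35 - 1455 + 1953 + 63147)**2*(-1/16404) = 63610**2*(-1/16404) = 4046232100*(-1/16404) = -1011558025/4101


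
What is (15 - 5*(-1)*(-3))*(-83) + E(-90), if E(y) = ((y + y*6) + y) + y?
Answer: -810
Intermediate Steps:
E(y) = 9*y (E(y) = ((y + 6*y) + y) + y = (7*y + y) + y = 8*y + y = 9*y)
(15 - 5*(-1)*(-3))*(-83) + E(-90) = (15 - 5*(-1)*(-3))*(-83) + 9*(-90) = (15 + 5*(-3))*(-83) - 810 = (15 - 15)*(-83) - 810 = 0*(-83) - 810 = 0 - 810 = -810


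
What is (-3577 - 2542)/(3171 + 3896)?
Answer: -6119/7067 ≈ -0.86586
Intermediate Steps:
(-3577 - 2542)/(3171 + 3896) = -6119/7067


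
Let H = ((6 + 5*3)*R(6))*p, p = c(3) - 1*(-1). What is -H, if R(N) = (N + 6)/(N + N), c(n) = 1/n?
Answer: -28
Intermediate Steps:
R(N) = (6 + N)/(2*N) (R(N) = (6 + N)/((2*N)) = (6 + N)*(1/(2*N)) = (6 + N)/(2*N))
p = 4/3 (p = 1/3 - 1*(-1) = ⅓ + 1 = 4/3 ≈ 1.3333)
H = 28 (H = ((6 + 5*3)*((½)*(6 + 6)/6))*(4/3) = ((6 + 15)*((½)*(⅙)*12))*(4/3) = (21*1)*(4/3) = 21*(4/3) = 28)
-H = -1*28 = -28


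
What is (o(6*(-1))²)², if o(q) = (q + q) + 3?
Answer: 6561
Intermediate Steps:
o(q) = 3 + 2*q (o(q) = 2*q + 3 = 3 + 2*q)
(o(6*(-1))²)² = ((3 + 2*(6*(-1)))²)² = ((3 + 2*(-6))²)² = ((3 - 12)²)² = ((-9)²)² = 81² = 6561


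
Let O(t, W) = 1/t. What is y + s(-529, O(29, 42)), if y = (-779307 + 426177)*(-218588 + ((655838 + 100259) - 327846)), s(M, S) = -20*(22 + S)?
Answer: -2147110573290/29 ≈ -7.4038e+10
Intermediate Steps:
s(M, S) = -440 - 20*S
y = -74038295190 (y = -353130*(-218588 + (756097 - 327846)) = -353130*(-218588 + 428251) = -353130*209663 = -74038295190)
y + s(-529, O(29, 42)) = -74038295190 + (-440 - 20/29) = -74038295190 - 12780/29 = -2147110573290/29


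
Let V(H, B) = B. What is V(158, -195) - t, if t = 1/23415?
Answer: -4565926/23415 ≈ -195.00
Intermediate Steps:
t = 1/23415 ≈ 4.2708e-5
V(158, -195) - t = -195 - 1*1/23415 = -195 - 1/23415 = -4565926/23415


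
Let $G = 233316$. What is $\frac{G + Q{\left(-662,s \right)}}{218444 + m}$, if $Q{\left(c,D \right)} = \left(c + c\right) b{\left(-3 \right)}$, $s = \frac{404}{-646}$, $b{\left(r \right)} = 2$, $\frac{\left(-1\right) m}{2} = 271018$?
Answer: $- \frac{57667}{80898} \approx -0.71284$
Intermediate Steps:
$m = -542036$ ($m = \left(-2\right) 271018 = -542036$)
$s = - \frac{202}{323}$ ($s = 404 \left(- \frac{1}{646}\right) = - \frac{202}{323} \approx -0.62539$)
$Q{\left(c,D \right)} = 4 c$ ($Q{\left(c,D \right)} = \left(c + c\right) 2 = 2 c 2 = 4 c$)
$\frac{G + Q{\left(-662,s \right)}}{218444 + m} = \frac{233316 + 4 \left(-662\right)}{218444 - 542036} = \frac{233316 - 2648}{-323592} = 230668 \left(- \frac{1}{323592}\right) = - \frac{57667}{80898}$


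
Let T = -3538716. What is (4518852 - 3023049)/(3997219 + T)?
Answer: 36483/11183 ≈ 3.2624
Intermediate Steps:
(4518852 - 3023049)/(3997219 + T) = (4518852 - 3023049)/(3997219 - 3538716) = 1495803/458503 = 1495803*(1/458503) = 36483/11183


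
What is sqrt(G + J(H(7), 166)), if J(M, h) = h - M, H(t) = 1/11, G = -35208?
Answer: I*sqrt(4240093)/11 ≈ 187.2*I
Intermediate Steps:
H(t) = 1/11
sqrt(G + J(H(7), 166)) = sqrt(-35208 + (166 - 1*1/11)) = sqrt(-35208 + (166 - 1/11)) = sqrt(-35208 + 1825/11) = sqrt(-385463/11) = I*sqrt(4240093)/11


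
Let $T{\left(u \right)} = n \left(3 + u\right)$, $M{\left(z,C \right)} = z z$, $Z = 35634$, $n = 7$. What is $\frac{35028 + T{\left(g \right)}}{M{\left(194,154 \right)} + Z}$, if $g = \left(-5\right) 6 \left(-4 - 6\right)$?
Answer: $\frac{37149}{73270} \approx 0.50702$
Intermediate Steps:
$g = 300$ ($g = \left(-30\right) \left(-10\right) = 300$)
$M{\left(z,C \right)} = z^{2}$
$T{\left(u \right)} = 21 + 7 u$ ($T{\left(u \right)} = 7 \left(3 + u\right) = 21 + 7 u$)
$\frac{35028 + T{\left(g \right)}}{M{\left(194,154 \right)} + Z} = \frac{35028 + \left(21 + 7 \cdot 300\right)}{194^{2} + 35634} = \frac{35028 + \left(21 + 2100\right)}{37636 + 35634} = \frac{35028 + 2121}{73270} = 37149 \cdot \frac{1}{73270} = \frac{37149}{73270}$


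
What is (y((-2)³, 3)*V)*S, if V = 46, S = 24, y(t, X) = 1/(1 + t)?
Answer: -1104/7 ≈ -157.71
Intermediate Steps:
(y((-2)³, 3)*V)*S = (46/(1 + (-2)³))*24 = (46/(1 - 8))*24 = (46/(-7))*24 = -⅐*46*24 = -46/7*24 = -1104/7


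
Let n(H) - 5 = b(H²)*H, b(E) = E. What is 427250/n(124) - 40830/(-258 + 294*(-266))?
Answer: 6187252865/8310995811 ≈ 0.74447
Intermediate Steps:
n(H) = 5 + H³ (n(H) = 5 + H²*H = 5 + H³)
427250/n(124) - 40830/(-258 + 294*(-266)) = 427250/(5 + 124³) - 40830/(-258 + 294*(-266)) = 427250/(5 + 1906624) - 40830/(-258 - 78204) = 427250/1906629 - 40830/(-78462) = 427250*(1/1906629) - 40830*(-1/78462) = 427250/1906629 + 6805/13077 = 6187252865/8310995811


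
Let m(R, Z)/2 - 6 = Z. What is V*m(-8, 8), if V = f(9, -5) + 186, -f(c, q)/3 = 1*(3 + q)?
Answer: 5376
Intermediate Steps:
m(R, Z) = 12 + 2*Z
f(c, q) = -9 - 3*q (f(c, q) = -3*(3 + q) = -9 - 3*q)
V = 192 (V = (-9 - 3*(-5)) + 186 = (-9 + 15) + 186 = 6 + 186 = 192)
V*m(-8, 8) = 192*(12 + 2*8) = 192*(12 + 16) = 192*28 = 5376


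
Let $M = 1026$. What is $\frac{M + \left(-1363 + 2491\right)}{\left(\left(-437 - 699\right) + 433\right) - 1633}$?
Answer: $- \frac{1077}{1168} \approx -0.92209$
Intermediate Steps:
$\frac{M + \left(-1363 + 2491\right)}{\left(\left(-437 - 699\right) + 433\right) - 1633} = \frac{1026 + \left(-1363 + 2491\right)}{\left(\left(-437 - 699\right) + 433\right) - 1633} = \frac{1026 + 1128}{\left(-1136 + 433\right) - 1633} = \frac{2154}{-703 - 1633} = \frac{2154}{-2336} = 2154 \left(- \frac{1}{2336}\right) = - \frac{1077}{1168}$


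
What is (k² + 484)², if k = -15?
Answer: 502681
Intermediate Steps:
(k² + 484)² = ((-15)² + 484)² = (225 + 484)² = 709² = 502681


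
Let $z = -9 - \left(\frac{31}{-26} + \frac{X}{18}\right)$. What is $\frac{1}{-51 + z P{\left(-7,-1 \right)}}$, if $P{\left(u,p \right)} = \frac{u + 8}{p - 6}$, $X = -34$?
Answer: $- \frac{1638}{82153} \approx -0.019938$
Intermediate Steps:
$P{\left(u,p \right)} = \frac{8 + u}{-6 + p}$
$z = - \frac{1385}{234}$ ($z = -9 - \left(\frac{31}{-26} - \frac{34}{18}\right) = -9 - \left(31 \left(- \frac{1}{26}\right) - \frac{17}{9}\right) = -9 - \left(- \frac{31}{26} - \frac{17}{9}\right) = -9 - - \frac{721}{234} = -9 + \frac{721}{234} = - \frac{1385}{234} \approx -5.9188$)
$\frac{1}{-51 + z P{\left(-7,-1 \right)}} = \frac{1}{-51 - \frac{1385 \frac{8 - 7}{-6 - 1}}{234}} = \frac{1}{-51 - \frac{1385 \frac{1}{-7} \cdot 1}{234}} = \frac{1}{-51 - \frac{1385 \left(\left(- \frac{1}{7}\right) 1\right)}{234}} = \frac{1}{-51 - - \frac{1385}{1638}} = \frac{1}{-51 + \frac{1385}{1638}} = \frac{1}{- \frac{82153}{1638}} = - \frac{1638}{82153}$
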